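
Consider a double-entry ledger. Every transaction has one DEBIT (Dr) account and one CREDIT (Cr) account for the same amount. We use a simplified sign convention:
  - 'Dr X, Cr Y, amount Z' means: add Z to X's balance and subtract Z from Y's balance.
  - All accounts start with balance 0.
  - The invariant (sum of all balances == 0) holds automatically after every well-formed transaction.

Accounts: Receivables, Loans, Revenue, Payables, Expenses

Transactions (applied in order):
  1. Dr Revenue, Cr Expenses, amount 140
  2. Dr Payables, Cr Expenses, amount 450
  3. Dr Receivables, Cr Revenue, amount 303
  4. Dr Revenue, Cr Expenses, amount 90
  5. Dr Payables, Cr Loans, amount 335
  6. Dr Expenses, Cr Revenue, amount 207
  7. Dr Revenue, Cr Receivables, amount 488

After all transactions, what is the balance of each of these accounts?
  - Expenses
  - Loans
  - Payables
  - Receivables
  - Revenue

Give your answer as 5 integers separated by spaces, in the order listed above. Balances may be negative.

Answer: -473 -335 785 -185 208

Derivation:
After txn 1 (Dr Revenue, Cr Expenses, amount 140): Expenses=-140 Revenue=140
After txn 2 (Dr Payables, Cr Expenses, amount 450): Expenses=-590 Payables=450 Revenue=140
After txn 3 (Dr Receivables, Cr Revenue, amount 303): Expenses=-590 Payables=450 Receivables=303 Revenue=-163
After txn 4 (Dr Revenue, Cr Expenses, amount 90): Expenses=-680 Payables=450 Receivables=303 Revenue=-73
After txn 5 (Dr Payables, Cr Loans, amount 335): Expenses=-680 Loans=-335 Payables=785 Receivables=303 Revenue=-73
After txn 6 (Dr Expenses, Cr Revenue, amount 207): Expenses=-473 Loans=-335 Payables=785 Receivables=303 Revenue=-280
After txn 7 (Dr Revenue, Cr Receivables, amount 488): Expenses=-473 Loans=-335 Payables=785 Receivables=-185 Revenue=208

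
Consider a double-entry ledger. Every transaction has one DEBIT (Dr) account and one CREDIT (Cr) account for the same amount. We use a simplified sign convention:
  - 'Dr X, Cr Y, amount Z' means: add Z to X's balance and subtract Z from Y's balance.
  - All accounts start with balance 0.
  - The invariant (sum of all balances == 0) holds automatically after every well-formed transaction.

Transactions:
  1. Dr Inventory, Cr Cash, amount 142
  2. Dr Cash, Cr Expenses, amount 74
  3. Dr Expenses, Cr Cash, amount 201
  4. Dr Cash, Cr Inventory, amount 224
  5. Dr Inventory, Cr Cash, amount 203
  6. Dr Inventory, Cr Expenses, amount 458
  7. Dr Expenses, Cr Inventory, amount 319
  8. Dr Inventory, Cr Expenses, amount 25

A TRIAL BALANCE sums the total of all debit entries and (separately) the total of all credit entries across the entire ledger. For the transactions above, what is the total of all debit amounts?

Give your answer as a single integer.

Answer: 1646

Derivation:
Txn 1: debit+=142
Txn 2: debit+=74
Txn 3: debit+=201
Txn 4: debit+=224
Txn 5: debit+=203
Txn 6: debit+=458
Txn 7: debit+=319
Txn 8: debit+=25
Total debits = 1646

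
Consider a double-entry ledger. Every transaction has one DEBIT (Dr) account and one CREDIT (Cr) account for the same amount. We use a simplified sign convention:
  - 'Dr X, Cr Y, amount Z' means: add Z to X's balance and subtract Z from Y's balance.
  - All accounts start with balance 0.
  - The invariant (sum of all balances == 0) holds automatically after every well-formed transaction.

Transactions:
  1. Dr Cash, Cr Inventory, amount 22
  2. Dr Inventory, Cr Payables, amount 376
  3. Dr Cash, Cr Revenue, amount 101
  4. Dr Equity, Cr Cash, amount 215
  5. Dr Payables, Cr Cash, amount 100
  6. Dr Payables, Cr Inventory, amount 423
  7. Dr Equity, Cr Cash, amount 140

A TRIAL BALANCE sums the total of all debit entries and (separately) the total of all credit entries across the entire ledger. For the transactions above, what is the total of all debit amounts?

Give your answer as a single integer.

Txn 1: debit+=22
Txn 2: debit+=376
Txn 3: debit+=101
Txn 4: debit+=215
Txn 5: debit+=100
Txn 6: debit+=423
Txn 7: debit+=140
Total debits = 1377

Answer: 1377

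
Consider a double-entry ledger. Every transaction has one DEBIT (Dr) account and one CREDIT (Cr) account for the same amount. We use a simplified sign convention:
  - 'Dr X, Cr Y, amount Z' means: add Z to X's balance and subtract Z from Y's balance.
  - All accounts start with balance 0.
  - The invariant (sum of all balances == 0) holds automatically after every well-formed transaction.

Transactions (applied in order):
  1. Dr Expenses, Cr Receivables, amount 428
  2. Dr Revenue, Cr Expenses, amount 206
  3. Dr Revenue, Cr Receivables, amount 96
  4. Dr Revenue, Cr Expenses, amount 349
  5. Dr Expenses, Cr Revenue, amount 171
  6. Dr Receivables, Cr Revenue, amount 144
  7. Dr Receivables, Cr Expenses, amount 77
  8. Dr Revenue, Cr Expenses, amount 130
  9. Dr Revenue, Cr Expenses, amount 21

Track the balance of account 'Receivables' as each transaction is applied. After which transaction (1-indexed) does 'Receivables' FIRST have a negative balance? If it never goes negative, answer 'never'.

After txn 1: Receivables=-428

Answer: 1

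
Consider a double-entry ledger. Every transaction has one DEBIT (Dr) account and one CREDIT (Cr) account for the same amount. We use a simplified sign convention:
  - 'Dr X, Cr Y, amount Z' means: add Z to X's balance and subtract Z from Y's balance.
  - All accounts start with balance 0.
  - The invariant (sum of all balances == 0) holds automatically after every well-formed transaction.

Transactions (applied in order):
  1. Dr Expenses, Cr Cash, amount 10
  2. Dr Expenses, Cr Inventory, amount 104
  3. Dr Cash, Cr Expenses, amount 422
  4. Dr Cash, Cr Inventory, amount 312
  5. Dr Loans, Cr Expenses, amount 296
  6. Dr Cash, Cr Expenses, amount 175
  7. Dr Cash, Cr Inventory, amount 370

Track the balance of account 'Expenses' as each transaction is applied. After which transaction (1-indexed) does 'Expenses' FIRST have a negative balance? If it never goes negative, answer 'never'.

Answer: 3

Derivation:
After txn 1: Expenses=10
After txn 2: Expenses=114
After txn 3: Expenses=-308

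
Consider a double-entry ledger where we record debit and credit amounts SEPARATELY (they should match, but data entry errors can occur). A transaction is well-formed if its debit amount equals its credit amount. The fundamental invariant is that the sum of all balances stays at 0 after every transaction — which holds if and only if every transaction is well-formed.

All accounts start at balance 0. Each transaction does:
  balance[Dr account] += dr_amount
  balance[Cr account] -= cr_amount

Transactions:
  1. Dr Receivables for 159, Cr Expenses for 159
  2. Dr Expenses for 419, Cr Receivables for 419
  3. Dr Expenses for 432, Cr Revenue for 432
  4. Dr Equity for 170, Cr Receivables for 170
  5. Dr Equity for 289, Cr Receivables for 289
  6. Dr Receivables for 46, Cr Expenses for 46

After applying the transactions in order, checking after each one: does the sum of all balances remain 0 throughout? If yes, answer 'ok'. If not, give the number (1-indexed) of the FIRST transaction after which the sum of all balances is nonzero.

Answer: ok

Derivation:
After txn 1: dr=159 cr=159 sum_balances=0
After txn 2: dr=419 cr=419 sum_balances=0
After txn 3: dr=432 cr=432 sum_balances=0
After txn 4: dr=170 cr=170 sum_balances=0
After txn 5: dr=289 cr=289 sum_balances=0
After txn 6: dr=46 cr=46 sum_balances=0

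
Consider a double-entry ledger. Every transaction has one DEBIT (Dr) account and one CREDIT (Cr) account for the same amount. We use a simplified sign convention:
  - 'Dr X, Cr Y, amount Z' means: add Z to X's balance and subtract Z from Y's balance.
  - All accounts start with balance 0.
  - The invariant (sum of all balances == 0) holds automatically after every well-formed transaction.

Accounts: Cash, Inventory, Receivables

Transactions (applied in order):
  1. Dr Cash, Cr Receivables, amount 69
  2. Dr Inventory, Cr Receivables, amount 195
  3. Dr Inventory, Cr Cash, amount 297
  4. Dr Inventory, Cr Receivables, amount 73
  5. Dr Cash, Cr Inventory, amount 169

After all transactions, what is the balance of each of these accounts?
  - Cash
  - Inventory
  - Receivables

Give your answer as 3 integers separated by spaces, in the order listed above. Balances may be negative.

Answer: -59 396 -337

Derivation:
After txn 1 (Dr Cash, Cr Receivables, amount 69): Cash=69 Receivables=-69
After txn 2 (Dr Inventory, Cr Receivables, amount 195): Cash=69 Inventory=195 Receivables=-264
After txn 3 (Dr Inventory, Cr Cash, amount 297): Cash=-228 Inventory=492 Receivables=-264
After txn 4 (Dr Inventory, Cr Receivables, amount 73): Cash=-228 Inventory=565 Receivables=-337
After txn 5 (Dr Cash, Cr Inventory, amount 169): Cash=-59 Inventory=396 Receivables=-337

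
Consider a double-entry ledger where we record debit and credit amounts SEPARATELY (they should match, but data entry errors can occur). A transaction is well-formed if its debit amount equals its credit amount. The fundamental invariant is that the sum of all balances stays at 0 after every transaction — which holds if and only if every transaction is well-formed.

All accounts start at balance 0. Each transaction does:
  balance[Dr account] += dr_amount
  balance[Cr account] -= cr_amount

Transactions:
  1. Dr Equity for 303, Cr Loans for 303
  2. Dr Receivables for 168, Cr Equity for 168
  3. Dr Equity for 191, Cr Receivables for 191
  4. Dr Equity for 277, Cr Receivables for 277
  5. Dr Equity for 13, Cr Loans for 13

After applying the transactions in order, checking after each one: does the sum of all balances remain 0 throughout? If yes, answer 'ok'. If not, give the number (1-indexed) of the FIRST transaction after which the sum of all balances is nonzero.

After txn 1: dr=303 cr=303 sum_balances=0
After txn 2: dr=168 cr=168 sum_balances=0
After txn 3: dr=191 cr=191 sum_balances=0
After txn 4: dr=277 cr=277 sum_balances=0
After txn 5: dr=13 cr=13 sum_balances=0

Answer: ok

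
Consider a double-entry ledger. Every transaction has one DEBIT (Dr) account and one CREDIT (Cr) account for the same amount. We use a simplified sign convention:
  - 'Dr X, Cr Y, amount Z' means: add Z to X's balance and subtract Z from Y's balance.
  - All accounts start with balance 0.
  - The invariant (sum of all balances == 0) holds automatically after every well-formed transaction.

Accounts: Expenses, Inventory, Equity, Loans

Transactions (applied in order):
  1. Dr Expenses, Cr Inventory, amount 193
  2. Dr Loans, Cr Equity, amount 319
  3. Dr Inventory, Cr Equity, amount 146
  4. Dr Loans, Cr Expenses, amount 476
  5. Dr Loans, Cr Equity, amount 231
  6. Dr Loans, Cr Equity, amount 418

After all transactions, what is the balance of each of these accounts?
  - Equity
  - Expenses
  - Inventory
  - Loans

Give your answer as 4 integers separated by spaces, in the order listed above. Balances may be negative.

After txn 1 (Dr Expenses, Cr Inventory, amount 193): Expenses=193 Inventory=-193
After txn 2 (Dr Loans, Cr Equity, amount 319): Equity=-319 Expenses=193 Inventory=-193 Loans=319
After txn 3 (Dr Inventory, Cr Equity, amount 146): Equity=-465 Expenses=193 Inventory=-47 Loans=319
After txn 4 (Dr Loans, Cr Expenses, amount 476): Equity=-465 Expenses=-283 Inventory=-47 Loans=795
After txn 5 (Dr Loans, Cr Equity, amount 231): Equity=-696 Expenses=-283 Inventory=-47 Loans=1026
After txn 6 (Dr Loans, Cr Equity, amount 418): Equity=-1114 Expenses=-283 Inventory=-47 Loans=1444

Answer: -1114 -283 -47 1444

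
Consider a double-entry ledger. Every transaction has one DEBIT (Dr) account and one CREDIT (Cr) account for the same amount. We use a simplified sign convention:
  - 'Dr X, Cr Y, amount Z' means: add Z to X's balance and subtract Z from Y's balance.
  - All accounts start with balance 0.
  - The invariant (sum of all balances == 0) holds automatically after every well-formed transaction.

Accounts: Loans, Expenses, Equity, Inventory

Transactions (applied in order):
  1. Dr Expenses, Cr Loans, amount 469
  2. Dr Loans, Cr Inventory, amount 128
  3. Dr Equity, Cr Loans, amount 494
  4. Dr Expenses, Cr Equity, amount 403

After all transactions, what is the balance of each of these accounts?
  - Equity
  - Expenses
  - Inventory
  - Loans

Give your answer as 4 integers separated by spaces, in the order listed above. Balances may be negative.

After txn 1 (Dr Expenses, Cr Loans, amount 469): Expenses=469 Loans=-469
After txn 2 (Dr Loans, Cr Inventory, amount 128): Expenses=469 Inventory=-128 Loans=-341
After txn 3 (Dr Equity, Cr Loans, amount 494): Equity=494 Expenses=469 Inventory=-128 Loans=-835
After txn 4 (Dr Expenses, Cr Equity, amount 403): Equity=91 Expenses=872 Inventory=-128 Loans=-835

Answer: 91 872 -128 -835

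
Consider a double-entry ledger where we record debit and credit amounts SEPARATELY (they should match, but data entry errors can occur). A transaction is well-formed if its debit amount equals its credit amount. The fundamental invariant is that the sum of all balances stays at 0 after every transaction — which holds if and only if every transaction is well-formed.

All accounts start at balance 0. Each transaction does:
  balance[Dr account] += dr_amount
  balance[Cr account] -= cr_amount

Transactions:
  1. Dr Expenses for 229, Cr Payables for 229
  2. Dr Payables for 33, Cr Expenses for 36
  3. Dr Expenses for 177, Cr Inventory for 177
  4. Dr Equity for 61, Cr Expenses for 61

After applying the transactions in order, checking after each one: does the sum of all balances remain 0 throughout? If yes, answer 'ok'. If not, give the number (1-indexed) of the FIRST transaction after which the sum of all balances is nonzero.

After txn 1: dr=229 cr=229 sum_balances=0
After txn 2: dr=33 cr=36 sum_balances=-3
After txn 3: dr=177 cr=177 sum_balances=-3
After txn 4: dr=61 cr=61 sum_balances=-3

Answer: 2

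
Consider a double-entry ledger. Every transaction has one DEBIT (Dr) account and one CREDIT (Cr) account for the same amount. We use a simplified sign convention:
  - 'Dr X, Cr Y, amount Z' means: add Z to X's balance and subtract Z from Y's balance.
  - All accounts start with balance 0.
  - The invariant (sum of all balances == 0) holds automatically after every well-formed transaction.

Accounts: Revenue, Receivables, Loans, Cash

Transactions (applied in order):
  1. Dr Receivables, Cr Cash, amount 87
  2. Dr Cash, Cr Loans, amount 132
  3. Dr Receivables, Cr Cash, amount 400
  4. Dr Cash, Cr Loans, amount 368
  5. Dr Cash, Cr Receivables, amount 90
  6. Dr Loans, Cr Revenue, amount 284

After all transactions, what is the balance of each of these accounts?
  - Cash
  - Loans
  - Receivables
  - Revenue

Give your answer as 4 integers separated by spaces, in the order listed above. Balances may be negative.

After txn 1 (Dr Receivables, Cr Cash, amount 87): Cash=-87 Receivables=87
After txn 2 (Dr Cash, Cr Loans, amount 132): Cash=45 Loans=-132 Receivables=87
After txn 3 (Dr Receivables, Cr Cash, amount 400): Cash=-355 Loans=-132 Receivables=487
After txn 4 (Dr Cash, Cr Loans, amount 368): Cash=13 Loans=-500 Receivables=487
After txn 5 (Dr Cash, Cr Receivables, amount 90): Cash=103 Loans=-500 Receivables=397
After txn 6 (Dr Loans, Cr Revenue, amount 284): Cash=103 Loans=-216 Receivables=397 Revenue=-284

Answer: 103 -216 397 -284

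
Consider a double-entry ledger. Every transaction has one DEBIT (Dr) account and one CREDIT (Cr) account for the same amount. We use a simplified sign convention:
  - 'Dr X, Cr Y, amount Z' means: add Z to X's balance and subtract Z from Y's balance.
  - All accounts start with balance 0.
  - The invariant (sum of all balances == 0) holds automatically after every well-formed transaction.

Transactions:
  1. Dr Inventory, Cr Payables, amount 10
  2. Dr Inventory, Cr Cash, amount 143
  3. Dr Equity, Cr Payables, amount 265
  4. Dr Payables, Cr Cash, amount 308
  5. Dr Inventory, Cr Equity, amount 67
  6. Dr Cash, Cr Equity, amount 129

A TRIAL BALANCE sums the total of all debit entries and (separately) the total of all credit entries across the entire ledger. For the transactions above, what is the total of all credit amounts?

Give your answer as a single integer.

Answer: 922

Derivation:
Txn 1: credit+=10
Txn 2: credit+=143
Txn 3: credit+=265
Txn 4: credit+=308
Txn 5: credit+=67
Txn 6: credit+=129
Total credits = 922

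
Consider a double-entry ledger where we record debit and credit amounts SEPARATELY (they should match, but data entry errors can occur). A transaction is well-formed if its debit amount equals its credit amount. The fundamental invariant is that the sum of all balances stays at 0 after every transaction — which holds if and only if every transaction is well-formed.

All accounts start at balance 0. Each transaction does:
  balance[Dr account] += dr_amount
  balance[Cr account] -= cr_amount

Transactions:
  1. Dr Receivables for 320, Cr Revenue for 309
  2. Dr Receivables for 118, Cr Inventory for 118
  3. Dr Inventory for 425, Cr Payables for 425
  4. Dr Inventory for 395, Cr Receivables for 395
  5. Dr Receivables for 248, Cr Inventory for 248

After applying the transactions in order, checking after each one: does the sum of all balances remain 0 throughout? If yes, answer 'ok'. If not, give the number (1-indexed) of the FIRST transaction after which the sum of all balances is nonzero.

After txn 1: dr=320 cr=309 sum_balances=11
After txn 2: dr=118 cr=118 sum_balances=11
After txn 3: dr=425 cr=425 sum_balances=11
After txn 4: dr=395 cr=395 sum_balances=11
After txn 5: dr=248 cr=248 sum_balances=11

Answer: 1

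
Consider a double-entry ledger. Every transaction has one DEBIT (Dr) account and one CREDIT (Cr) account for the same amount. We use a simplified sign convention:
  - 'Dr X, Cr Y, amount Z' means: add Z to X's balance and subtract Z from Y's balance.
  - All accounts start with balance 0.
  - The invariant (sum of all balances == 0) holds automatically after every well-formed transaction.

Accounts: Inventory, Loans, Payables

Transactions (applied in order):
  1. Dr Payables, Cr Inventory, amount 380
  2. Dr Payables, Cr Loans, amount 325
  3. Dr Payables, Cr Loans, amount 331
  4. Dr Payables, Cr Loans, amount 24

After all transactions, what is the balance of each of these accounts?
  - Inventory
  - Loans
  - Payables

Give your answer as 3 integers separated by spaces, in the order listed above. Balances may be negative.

Answer: -380 -680 1060

Derivation:
After txn 1 (Dr Payables, Cr Inventory, amount 380): Inventory=-380 Payables=380
After txn 2 (Dr Payables, Cr Loans, amount 325): Inventory=-380 Loans=-325 Payables=705
After txn 3 (Dr Payables, Cr Loans, amount 331): Inventory=-380 Loans=-656 Payables=1036
After txn 4 (Dr Payables, Cr Loans, amount 24): Inventory=-380 Loans=-680 Payables=1060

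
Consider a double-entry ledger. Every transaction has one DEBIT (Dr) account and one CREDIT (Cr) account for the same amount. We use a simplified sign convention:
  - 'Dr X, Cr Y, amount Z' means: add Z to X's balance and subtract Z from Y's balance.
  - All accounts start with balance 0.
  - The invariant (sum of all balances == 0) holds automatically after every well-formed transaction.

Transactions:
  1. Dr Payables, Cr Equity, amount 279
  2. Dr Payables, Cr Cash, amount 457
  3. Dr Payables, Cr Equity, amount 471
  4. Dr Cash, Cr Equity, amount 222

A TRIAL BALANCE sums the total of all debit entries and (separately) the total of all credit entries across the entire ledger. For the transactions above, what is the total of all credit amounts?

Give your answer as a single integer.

Txn 1: credit+=279
Txn 2: credit+=457
Txn 3: credit+=471
Txn 4: credit+=222
Total credits = 1429

Answer: 1429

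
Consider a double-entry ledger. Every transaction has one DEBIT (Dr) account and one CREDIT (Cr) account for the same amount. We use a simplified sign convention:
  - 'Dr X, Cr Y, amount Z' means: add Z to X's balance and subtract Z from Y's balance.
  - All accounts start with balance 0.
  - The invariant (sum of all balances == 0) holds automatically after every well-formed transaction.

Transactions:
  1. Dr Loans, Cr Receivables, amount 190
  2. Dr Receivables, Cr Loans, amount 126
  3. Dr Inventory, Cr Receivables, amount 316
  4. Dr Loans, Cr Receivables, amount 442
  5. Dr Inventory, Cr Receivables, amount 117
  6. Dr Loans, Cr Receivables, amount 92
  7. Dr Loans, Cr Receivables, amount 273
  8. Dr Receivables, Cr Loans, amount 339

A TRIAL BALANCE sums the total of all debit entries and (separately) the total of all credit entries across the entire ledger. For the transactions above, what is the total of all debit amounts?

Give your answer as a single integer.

Txn 1: debit+=190
Txn 2: debit+=126
Txn 3: debit+=316
Txn 4: debit+=442
Txn 5: debit+=117
Txn 6: debit+=92
Txn 7: debit+=273
Txn 8: debit+=339
Total debits = 1895

Answer: 1895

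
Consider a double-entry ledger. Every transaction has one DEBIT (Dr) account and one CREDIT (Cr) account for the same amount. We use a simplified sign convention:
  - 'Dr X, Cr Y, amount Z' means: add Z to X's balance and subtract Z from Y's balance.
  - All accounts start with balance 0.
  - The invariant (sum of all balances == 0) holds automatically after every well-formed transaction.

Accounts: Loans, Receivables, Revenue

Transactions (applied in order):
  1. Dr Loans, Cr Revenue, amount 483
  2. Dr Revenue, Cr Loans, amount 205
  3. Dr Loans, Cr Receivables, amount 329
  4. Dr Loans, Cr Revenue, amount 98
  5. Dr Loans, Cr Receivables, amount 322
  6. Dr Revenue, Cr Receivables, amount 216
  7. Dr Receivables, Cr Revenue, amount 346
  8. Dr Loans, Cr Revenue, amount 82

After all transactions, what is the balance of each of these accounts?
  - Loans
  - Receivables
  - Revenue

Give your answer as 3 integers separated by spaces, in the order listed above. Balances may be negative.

Answer: 1109 -521 -588

Derivation:
After txn 1 (Dr Loans, Cr Revenue, amount 483): Loans=483 Revenue=-483
After txn 2 (Dr Revenue, Cr Loans, amount 205): Loans=278 Revenue=-278
After txn 3 (Dr Loans, Cr Receivables, amount 329): Loans=607 Receivables=-329 Revenue=-278
After txn 4 (Dr Loans, Cr Revenue, amount 98): Loans=705 Receivables=-329 Revenue=-376
After txn 5 (Dr Loans, Cr Receivables, amount 322): Loans=1027 Receivables=-651 Revenue=-376
After txn 6 (Dr Revenue, Cr Receivables, amount 216): Loans=1027 Receivables=-867 Revenue=-160
After txn 7 (Dr Receivables, Cr Revenue, amount 346): Loans=1027 Receivables=-521 Revenue=-506
After txn 8 (Dr Loans, Cr Revenue, amount 82): Loans=1109 Receivables=-521 Revenue=-588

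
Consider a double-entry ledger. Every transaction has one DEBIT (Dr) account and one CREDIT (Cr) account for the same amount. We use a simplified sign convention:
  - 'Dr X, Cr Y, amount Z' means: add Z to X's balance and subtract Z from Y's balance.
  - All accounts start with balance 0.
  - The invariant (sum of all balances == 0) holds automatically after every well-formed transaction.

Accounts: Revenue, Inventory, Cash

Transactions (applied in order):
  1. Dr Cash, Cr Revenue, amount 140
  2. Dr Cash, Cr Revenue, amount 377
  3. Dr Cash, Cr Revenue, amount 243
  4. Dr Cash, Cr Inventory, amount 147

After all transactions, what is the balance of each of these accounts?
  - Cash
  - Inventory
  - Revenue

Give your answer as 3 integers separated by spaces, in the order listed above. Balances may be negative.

After txn 1 (Dr Cash, Cr Revenue, amount 140): Cash=140 Revenue=-140
After txn 2 (Dr Cash, Cr Revenue, amount 377): Cash=517 Revenue=-517
After txn 3 (Dr Cash, Cr Revenue, amount 243): Cash=760 Revenue=-760
After txn 4 (Dr Cash, Cr Inventory, amount 147): Cash=907 Inventory=-147 Revenue=-760

Answer: 907 -147 -760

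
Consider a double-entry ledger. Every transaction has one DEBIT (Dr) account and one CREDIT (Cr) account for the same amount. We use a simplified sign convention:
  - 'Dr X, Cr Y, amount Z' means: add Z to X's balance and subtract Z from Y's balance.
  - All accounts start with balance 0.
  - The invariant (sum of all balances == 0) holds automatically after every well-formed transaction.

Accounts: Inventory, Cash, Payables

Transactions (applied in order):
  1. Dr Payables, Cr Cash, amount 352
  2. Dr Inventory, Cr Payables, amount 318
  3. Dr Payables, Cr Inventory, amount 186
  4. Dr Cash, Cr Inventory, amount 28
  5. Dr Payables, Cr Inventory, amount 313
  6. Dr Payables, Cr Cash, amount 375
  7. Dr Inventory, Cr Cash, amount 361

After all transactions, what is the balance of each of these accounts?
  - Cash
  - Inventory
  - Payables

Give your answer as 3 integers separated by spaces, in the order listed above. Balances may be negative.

After txn 1 (Dr Payables, Cr Cash, amount 352): Cash=-352 Payables=352
After txn 2 (Dr Inventory, Cr Payables, amount 318): Cash=-352 Inventory=318 Payables=34
After txn 3 (Dr Payables, Cr Inventory, amount 186): Cash=-352 Inventory=132 Payables=220
After txn 4 (Dr Cash, Cr Inventory, amount 28): Cash=-324 Inventory=104 Payables=220
After txn 5 (Dr Payables, Cr Inventory, amount 313): Cash=-324 Inventory=-209 Payables=533
After txn 6 (Dr Payables, Cr Cash, amount 375): Cash=-699 Inventory=-209 Payables=908
After txn 7 (Dr Inventory, Cr Cash, amount 361): Cash=-1060 Inventory=152 Payables=908

Answer: -1060 152 908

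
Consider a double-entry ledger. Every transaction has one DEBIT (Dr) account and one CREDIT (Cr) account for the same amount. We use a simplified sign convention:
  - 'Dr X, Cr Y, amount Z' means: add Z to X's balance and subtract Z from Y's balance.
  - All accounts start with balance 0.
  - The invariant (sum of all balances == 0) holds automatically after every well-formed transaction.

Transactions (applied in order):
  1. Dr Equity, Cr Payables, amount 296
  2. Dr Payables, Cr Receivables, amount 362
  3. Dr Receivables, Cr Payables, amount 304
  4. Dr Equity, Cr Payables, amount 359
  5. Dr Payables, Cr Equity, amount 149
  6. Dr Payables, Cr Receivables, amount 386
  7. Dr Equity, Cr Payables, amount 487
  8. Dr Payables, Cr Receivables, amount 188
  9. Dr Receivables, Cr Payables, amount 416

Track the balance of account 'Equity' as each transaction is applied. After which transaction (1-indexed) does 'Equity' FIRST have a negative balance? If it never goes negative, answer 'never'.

Answer: never

Derivation:
After txn 1: Equity=296
After txn 2: Equity=296
After txn 3: Equity=296
After txn 4: Equity=655
After txn 5: Equity=506
After txn 6: Equity=506
After txn 7: Equity=993
After txn 8: Equity=993
After txn 9: Equity=993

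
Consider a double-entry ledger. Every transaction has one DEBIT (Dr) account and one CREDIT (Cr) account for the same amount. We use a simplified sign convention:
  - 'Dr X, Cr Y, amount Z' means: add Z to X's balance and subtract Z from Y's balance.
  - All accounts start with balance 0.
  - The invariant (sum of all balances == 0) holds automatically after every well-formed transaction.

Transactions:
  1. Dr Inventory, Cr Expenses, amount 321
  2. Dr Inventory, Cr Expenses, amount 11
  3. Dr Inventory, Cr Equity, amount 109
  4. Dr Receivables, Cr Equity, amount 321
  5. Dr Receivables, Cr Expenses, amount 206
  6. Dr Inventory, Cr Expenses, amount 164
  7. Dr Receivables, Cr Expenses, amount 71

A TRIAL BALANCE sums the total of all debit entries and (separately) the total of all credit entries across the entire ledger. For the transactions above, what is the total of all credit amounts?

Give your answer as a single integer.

Answer: 1203

Derivation:
Txn 1: credit+=321
Txn 2: credit+=11
Txn 3: credit+=109
Txn 4: credit+=321
Txn 5: credit+=206
Txn 6: credit+=164
Txn 7: credit+=71
Total credits = 1203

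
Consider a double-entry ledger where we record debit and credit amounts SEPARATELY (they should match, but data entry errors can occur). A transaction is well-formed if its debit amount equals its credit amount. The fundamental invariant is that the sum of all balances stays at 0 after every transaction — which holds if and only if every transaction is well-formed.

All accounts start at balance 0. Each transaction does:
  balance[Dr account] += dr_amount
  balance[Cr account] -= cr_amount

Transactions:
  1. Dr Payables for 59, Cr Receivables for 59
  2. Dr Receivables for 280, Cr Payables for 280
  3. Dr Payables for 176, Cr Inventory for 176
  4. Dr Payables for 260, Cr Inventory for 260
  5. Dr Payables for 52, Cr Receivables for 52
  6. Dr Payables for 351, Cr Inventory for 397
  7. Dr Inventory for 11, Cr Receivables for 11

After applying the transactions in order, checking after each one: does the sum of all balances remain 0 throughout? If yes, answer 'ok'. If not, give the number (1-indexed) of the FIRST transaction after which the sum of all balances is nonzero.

Answer: 6

Derivation:
After txn 1: dr=59 cr=59 sum_balances=0
After txn 2: dr=280 cr=280 sum_balances=0
After txn 3: dr=176 cr=176 sum_balances=0
After txn 4: dr=260 cr=260 sum_balances=0
After txn 5: dr=52 cr=52 sum_balances=0
After txn 6: dr=351 cr=397 sum_balances=-46
After txn 7: dr=11 cr=11 sum_balances=-46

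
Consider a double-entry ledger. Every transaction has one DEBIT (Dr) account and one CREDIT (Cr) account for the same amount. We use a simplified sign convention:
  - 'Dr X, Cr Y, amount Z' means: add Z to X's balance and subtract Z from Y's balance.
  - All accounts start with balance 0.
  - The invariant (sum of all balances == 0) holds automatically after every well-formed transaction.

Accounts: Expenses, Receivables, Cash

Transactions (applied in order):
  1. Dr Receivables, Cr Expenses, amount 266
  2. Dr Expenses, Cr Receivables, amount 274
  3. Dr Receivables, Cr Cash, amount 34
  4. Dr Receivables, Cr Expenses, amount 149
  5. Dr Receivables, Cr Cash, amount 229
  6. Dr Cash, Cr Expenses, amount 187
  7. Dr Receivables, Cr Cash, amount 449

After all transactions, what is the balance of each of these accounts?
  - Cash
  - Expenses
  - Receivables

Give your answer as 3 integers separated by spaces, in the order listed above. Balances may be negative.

After txn 1 (Dr Receivables, Cr Expenses, amount 266): Expenses=-266 Receivables=266
After txn 2 (Dr Expenses, Cr Receivables, amount 274): Expenses=8 Receivables=-8
After txn 3 (Dr Receivables, Cr Cash, amount 34): Cash=-34 Expenses=8 Receivables=26
After txn 4 (Dr Receivables, Cr Expenses, amount 149): Cash=-34 Expenses=-141 Receivables=175
After txn 5 (Dr Receivables, Cr Cash, amount 229): Cash=-263 Expenses=-141 Receivables=404
After txn 6 (Dr Cash, Cr Expenses, amount 187): Cash=-76 Expenses=-328 Receivables=404
After txn 7 (Dr Receivables, Cr Cash, amount 449): Cash=-525 Expenses=-328 Receivables=853

Answer: -525 -328 853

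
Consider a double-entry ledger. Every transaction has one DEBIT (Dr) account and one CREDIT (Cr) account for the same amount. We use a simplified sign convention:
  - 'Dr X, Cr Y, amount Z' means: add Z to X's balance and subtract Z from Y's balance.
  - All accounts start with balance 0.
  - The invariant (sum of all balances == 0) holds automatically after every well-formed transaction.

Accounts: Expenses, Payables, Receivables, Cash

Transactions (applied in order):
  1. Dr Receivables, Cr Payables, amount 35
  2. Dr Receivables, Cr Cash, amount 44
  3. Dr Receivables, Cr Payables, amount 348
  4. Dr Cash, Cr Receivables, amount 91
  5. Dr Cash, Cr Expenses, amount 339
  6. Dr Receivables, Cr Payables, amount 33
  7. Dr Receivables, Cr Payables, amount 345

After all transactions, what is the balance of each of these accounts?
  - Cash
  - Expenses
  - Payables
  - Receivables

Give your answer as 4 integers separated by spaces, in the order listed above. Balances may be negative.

Answer: 386 -339 -761 714

Derivation:
After txn 1 (Dr Receivables, Cr Payables, amount 35): Payables=-35 Receivables=35
After txn 2 (Dr Receivables, Cr Cash, amount 44): Cash=-44 Payables=-35 Receivables=79
After txn 3 (Dr Receivables, Cr Payables, amount 348): Cash=-44 Payables=-383 Receivables=427
After txn 4 (Dr Cash, Cr Receivables, amount 91): Cash=47 Payables=-383 Receivables=336
After txn 5 (Dr Cash, Cr Expenses, amount 339): Cash=386 Expenses=-339 Payables=-383 Receivables=336
After txn 6 (Dr Receivables, Cr Payables, amount 33): Cash=386 Expenses=-339 Payables=-416 Receivables=369
After txn 7 (Dr Receivables, Cr Payables, amount 345): Cash=386 Expenses=-339 Payables=-761 Receivables=714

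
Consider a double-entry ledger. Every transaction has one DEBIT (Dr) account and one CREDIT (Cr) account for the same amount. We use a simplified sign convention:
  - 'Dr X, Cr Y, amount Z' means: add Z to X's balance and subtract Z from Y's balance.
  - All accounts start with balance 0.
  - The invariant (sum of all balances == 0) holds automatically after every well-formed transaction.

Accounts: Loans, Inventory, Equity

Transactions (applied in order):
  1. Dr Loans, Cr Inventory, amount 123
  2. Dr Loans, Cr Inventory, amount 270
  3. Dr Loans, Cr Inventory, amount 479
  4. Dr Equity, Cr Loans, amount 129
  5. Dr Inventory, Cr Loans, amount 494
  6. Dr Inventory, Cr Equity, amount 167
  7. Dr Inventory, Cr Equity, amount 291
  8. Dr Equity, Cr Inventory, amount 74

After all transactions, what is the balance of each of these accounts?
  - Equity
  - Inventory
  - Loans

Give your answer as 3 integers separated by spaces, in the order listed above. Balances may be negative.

After txn 1 (Dr Loans, Cr Inventory, amount 123): Inventory=-123 Loans=123
After txn 2 (Dr Loans, Cr Inventory, amount 270): Inventory=-393 Loans=393
After txn 3 (Dr Loans, Cr Inventory, amount 479): Inventory=-872 Loans=872
After txn 4 (Dr Equity, Cr Loans, amount 129): Equity=129 Inventory=-872 Loans=743
After txn 5 (Dr Inventory, Cr Loans, amount 494): Equity=129 Inventory=-378 Loans=249
After txn 6 (Dr Inventory, Cr Equity, amount 167): Equity=-38 Inventory=-211 Loans=249
After txn 7 (Dr Inventory, Cr Equity, amount 291): Equity=-329 Inventory=80 Loans=249
After txn 8 (Dr Equity, Cr Inventory, amount 74): Equity=-255 Inventory=6 Loans=249

Answer: -255 6 249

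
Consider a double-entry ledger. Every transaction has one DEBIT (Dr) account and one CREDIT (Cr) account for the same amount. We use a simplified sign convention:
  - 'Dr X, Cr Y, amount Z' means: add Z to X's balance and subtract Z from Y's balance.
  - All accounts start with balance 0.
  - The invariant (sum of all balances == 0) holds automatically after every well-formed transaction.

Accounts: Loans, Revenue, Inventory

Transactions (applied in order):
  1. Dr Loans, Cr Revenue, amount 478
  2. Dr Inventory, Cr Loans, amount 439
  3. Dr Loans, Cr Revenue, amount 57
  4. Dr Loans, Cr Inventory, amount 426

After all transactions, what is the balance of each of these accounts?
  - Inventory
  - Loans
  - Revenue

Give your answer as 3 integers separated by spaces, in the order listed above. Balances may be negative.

After txn 1 (Dr Loans, Cr Revenue, amount 478): Loans=478 Revenue=-478
After txn 2 (Dr Inventory, Cr Loans, amount 439): Inventory=439 Loans=39 Revenue=-478
After txn 3 (Dr Loans, Cr Revenue, amount 57): Inventory=439 Loans=96 Revenue=-535
After txn 4 (Dr Loans, Cr Inventory, amount 426): Inventory=13 Loans=522 Revenue=-535

Answer: 13 522 -535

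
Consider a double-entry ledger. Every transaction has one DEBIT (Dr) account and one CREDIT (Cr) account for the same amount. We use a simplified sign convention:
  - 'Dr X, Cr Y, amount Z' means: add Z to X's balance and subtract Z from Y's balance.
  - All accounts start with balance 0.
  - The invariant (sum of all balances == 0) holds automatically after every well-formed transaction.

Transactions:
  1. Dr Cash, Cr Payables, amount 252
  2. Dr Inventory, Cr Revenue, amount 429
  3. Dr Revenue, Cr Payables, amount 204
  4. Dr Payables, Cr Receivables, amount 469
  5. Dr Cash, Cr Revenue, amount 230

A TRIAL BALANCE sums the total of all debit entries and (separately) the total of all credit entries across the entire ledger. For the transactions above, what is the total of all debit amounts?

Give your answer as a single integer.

Answer: 1584

Derivation:
Txn 1: debit+=252
Txn 2: debit+=429
Txn 3: debit+=204
Txn 4: debit+=469
Txn 5: debit+=230
Total debits = 1584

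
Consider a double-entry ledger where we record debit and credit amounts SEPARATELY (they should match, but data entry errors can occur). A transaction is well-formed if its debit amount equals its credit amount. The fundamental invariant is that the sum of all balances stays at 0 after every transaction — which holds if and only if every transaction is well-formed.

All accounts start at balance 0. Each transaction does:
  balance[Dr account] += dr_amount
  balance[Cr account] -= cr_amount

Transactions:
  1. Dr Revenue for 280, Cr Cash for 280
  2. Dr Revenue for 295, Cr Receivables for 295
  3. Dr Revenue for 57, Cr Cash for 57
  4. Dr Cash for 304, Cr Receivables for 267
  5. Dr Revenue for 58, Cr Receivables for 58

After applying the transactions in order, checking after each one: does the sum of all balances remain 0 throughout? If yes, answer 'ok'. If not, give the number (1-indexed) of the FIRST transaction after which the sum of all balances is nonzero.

After txn 1: dr=280 cr=280 sum_balances=0
After txn 2: dr=295 cr=295 sum_balances=0
After txn 3: dr=57 cr=57 sum_balances=0
After txn 4: dr=304 cr=267 sum_balances=37
After txn 5: dr=58 cr=58 sum_balances=37

Answer: 4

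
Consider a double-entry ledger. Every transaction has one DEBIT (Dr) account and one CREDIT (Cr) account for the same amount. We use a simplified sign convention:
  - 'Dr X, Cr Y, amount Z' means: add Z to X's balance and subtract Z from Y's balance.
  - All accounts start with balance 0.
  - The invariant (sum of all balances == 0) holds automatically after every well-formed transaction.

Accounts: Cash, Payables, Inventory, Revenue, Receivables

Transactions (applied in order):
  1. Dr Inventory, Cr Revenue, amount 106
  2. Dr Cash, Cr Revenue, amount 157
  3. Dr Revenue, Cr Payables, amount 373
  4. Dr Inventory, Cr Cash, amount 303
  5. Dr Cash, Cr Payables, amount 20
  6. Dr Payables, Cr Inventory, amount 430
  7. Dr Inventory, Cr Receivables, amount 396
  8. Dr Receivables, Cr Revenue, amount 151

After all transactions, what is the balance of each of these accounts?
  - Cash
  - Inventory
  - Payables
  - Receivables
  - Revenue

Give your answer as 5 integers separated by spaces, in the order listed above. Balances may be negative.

Answer: -126 375 37 -245 -41

Derivation:
After txn 1 (Dr Inventory, Cr Revenue, amount 106): Inventory=106 Revenue=-106
After txn 2 (Dr Cash, Cr Revenue, amount 157): Cash=157 Inventory=106 Revenue=-263
After txn 3 (Dr Revenue, Cr Payables, amount 373): Cash=157 Inventory=106 Payables=-373 Revenue=110
After txn 4 (Dr Inventory, Cr Cash, amount 303): Cash=-146 Inventory=409 Payables=-373 Revenue=110
After txn 5 (Dr Cash, Cr Payables, amount 20): Cash=-126 Inventory=409 Payables=-393 Revenue=110
After txn 6 (Dr Payables, Cr Inventory, amount 430): Cash=-126 Inventory=-21 Payables=37 Revenue=110
After txn 7 (Dr Inventory, Cr Receivables, amount 396): Cash=-126 Inventory=375 Payables=37 Receivables=-396 Revenue=110
After txn 8 (Dr Receivables, Cr Revenue, amount 151): Cash=-126 Inventory=375 Payables=37 Receivables=-245 Revenue=-41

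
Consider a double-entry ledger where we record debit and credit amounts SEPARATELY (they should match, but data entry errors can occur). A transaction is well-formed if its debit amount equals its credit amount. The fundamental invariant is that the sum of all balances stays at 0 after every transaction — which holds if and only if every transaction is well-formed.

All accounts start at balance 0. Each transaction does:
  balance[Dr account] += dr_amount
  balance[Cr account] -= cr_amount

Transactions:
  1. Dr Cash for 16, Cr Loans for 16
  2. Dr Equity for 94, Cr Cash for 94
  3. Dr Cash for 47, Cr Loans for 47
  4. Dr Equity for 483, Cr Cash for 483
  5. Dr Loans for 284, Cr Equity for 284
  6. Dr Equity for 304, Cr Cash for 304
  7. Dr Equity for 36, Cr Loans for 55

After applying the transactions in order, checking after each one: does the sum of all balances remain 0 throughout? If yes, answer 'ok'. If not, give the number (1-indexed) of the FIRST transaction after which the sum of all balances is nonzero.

Answer: 7

Derivation:
After txn 1: dr=16 cr=16 sum_balances=0
After txn 2: dr=94 cr=94 sum_balances=0
After txn 3: dr=47 cr=47 sum_balances=0
After txn 4: dr=483 cr=483 sum_balances=0
After txn 5: dr=284 cr=284 sum_balances=0
After txn 6: dr=304 cr=304 sum_balances=0
After txn 7: dr=36 cr=55 sum_balances=-19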